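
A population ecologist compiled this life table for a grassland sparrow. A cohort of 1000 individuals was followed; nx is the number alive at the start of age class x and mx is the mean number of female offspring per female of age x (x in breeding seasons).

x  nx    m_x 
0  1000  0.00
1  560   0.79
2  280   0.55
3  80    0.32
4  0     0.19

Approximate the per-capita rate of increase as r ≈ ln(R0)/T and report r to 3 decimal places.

lx = nx/n0 = nx/1000: 1, 0.56, 0.28, 0.08, 0
R0 = Σ lx·mx = 0 + 0.4424 + 0.154 + 0.0256 + 0 = 0.622
Σ x·lx·mx = 0.8272; T = 0.8272/0.622 = 1.3299…
r ≈ ln(R0)/T = ln(0.622)/1.3299… = -0.35703… → -0.357

-0.357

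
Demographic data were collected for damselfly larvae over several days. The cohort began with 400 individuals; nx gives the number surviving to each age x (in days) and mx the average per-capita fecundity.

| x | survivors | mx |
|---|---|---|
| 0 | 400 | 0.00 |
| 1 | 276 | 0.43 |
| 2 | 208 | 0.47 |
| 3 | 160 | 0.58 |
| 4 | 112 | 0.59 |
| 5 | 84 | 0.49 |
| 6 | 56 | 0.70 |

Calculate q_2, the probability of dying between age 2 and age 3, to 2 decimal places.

lx = nx/n0 = nx/400: 1, 0.69, 0.52, 0.4, 0.28, 0.21, 0.14
q_2 = (l_2 − l_3) / l_2 = (0.52 − 0.4) / 0.52
     = 0.12 / 0.52 = 0.230769… → 0.23

0.23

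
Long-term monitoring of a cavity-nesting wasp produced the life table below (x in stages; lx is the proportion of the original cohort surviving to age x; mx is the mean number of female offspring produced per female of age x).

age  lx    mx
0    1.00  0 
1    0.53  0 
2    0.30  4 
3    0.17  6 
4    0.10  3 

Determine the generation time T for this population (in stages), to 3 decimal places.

lx·mx: 0, 0, 1.2, 1.02, 0.3 → R0 = 2.52
x·lx·mx: 0, 0, 2.4, 3.06, 1.2 → Σ = 6.66
T = 6.66 / 2.52 = 2.642857… → 2.643

2.643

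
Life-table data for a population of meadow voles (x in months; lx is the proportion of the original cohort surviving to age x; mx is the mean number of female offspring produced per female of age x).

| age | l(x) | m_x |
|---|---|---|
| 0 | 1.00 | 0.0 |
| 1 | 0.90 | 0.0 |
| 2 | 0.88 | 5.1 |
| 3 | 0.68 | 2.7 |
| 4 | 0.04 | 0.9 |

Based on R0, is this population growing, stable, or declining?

growing

R0 = Σ lx·mx = 0 + 0 + 4.488 + 1.836 + 0.036 = 6.36
R0 > 1, so the population is growing.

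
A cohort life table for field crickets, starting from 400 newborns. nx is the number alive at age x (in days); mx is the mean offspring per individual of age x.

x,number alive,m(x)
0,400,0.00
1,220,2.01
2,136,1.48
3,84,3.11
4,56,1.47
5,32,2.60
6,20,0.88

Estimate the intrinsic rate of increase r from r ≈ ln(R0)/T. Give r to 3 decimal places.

lx = nx/n0 = nx/400: 1, 0.55, 0.34, 0.21, 0.14, 0.08, 0.05
R0 = Σ lx·mx = 0 + 1.1055 + 0.5032 + 0.6531 + 0.2058 + 0.208 + 0.044 = 2.7196
Σ x·lx·mx = 6.1984; T = 6.1984/2.7196 = 2.27916…
r ≈ ln(R0)/T = ln(2.7196)/2.27916… = 0.43897… → 0.439

0.439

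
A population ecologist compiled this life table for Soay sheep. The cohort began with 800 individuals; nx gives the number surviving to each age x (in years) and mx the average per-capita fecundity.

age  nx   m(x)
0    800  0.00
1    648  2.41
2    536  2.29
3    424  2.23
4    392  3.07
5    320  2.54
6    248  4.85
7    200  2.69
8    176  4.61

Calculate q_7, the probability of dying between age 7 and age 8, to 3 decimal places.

0.120

lx = nx/n0 = nx/800: 1, 0.81, 0.67, 0.53, 0.49, 0.4, 0.31, 0.25, 0.22
q_7 = (l_7 − l_8) / l_7 = (0.25 − 0.22) / 0.25
     = 0.03 / 0.25 = 0.12 → 0.120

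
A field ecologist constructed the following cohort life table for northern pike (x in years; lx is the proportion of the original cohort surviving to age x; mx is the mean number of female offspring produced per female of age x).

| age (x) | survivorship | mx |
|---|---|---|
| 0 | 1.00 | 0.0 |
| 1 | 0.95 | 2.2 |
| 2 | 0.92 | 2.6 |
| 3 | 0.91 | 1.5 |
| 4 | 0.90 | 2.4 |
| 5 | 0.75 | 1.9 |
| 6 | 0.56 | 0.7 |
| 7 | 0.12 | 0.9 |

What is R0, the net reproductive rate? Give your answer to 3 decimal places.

lx·mx by age: 0, 2.09, 2.392, 1.365, 2.16, 1.425, 0.392, 0.108
R0 = Σ lx·mx = 9.932 → 9.932

9.932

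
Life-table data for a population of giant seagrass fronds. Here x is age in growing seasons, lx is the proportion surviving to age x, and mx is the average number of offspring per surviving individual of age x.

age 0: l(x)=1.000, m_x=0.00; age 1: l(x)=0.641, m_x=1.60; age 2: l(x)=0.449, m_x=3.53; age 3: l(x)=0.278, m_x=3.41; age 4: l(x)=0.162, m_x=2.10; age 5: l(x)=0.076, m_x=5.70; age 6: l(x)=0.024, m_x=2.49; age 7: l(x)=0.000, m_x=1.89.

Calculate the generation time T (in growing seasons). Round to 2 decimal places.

2.49

lx·mx: 0, 1.0256, 1.58497, 0.94798, 0.3402, 0.4332, 0.05976, 0 → R0 = 4.39171
x·lx·mx: 0, 1.0256, 3.16994, 2.84394, 1.3608, 2.166, 0.35856, 0 → Σ = 10.92484
T = 10.92484 / 4.39171 = 2.487605… → 2.49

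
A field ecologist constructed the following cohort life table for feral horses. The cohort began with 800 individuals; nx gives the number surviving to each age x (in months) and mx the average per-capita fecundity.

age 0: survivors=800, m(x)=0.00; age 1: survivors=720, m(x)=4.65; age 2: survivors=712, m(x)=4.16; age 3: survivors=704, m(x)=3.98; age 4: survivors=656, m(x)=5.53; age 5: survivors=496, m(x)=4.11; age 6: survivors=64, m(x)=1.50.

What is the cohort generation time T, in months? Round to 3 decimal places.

lx = nx/n0 = nx/800: 1, 0.9, 0.89, 0.88, 0.82, 0.62, 0.08
lx·mx: 0, 4.185, 3.7024, 3.5024, 4.5346, 2.5482, 0.12 → R0 = 18.5926
x·lx·mx: 0, 4.185, 7.4048, 10.5072, 18.1384, 12.741, 0.72 → Σ = 53.6964
T = 53.6964 / 18.5926 = 2.888052… → 2.888

2.888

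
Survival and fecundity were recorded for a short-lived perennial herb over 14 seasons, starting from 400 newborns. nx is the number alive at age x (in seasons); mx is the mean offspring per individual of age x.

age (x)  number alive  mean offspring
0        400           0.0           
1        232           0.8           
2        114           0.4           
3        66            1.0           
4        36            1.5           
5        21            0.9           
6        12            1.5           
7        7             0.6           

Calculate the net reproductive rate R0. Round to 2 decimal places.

0.98

lx = nx/n0 = nx/400: 1, 0.58, 0.285, 0.165, 0.09, 0.0525, 0.03, 0.0175
lx·mx by age: 0, 0.464, 0.114, 0.165, 0.135, 0.04725, 0.045, 0.0105
R0 = Σ lx·mx = 0.98075 → 0.98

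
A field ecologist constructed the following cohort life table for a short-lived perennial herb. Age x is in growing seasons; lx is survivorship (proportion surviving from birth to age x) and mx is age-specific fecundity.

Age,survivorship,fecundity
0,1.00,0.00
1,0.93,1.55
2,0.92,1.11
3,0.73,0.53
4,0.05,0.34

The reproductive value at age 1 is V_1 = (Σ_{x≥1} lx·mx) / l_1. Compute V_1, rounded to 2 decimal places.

lx·mx for x ≥ 1: 1.4415, 1.0212, 0.3869, 0.017 → sum = 2.8666
V_1 = 2.8666 / l_1 = 2.8666 / 0.93 = 3.082366… → 3.08

3.08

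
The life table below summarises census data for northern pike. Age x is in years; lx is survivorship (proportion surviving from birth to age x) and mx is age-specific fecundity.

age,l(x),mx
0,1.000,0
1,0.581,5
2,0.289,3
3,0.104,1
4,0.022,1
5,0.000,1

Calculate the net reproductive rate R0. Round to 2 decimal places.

3.90

lx·mx by age: 0, 2.905, 0.867, 0.104, 0.022, 0
R0 = Σ lx·mx = 3.898 → 3.90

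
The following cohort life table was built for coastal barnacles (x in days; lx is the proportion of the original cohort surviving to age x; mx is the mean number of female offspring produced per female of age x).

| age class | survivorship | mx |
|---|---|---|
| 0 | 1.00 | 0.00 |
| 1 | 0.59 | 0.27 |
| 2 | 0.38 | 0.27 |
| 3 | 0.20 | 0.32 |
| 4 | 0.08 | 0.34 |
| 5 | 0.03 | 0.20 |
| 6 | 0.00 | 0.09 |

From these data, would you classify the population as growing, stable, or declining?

R0 = Σ lx·mx = 0 + 0.1593 + 0.1026 + 0.064 + 0.0272 + 0.006 + 0 = 0.3591
R0 < 1, so the population is declining.

declining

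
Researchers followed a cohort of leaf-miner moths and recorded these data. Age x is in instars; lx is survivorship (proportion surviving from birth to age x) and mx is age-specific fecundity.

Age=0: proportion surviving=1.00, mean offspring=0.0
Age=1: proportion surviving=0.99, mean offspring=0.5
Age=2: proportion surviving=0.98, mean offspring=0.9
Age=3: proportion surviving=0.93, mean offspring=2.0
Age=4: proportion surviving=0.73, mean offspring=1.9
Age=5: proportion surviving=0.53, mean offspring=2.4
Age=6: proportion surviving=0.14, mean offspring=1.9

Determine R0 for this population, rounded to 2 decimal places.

lx·mx by age: 0, 0.495, 0.882, 1.86, 1.387, 1.272, 0.266
R0 = Σ lx·mx = 6.162 → 6.16

6.16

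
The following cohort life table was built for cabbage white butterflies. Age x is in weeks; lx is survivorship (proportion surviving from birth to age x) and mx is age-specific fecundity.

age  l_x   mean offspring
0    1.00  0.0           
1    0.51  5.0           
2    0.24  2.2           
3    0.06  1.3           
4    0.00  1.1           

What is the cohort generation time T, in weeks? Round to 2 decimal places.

1.22

lx·mx: 0, 2.55, 0.528, 0.078, 0 → R0 = 3.156
x·lx·mx: 0, 2.55, 1.056, 0.234, 0 → Σ = 3.84
T = 3.84 / 3.156 = 1.21673… → 1.22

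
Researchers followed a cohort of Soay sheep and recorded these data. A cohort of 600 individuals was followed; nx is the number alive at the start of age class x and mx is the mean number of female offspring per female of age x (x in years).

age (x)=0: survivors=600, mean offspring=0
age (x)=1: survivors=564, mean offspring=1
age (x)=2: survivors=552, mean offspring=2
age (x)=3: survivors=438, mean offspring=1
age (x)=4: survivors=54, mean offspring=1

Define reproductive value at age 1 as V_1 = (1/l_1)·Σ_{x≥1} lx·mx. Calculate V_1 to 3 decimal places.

3.830

lx = nx/n0 = nx/600: 1, 0.94, 0.92, 0.73, 0.09
lx·mx for x ≥ 1: 0.94, 1.84, 0.73, 0.09 → sum = 3.6
V_1 = 3.6 / l_1 = 3.6 / 0.94 = 3.829787… → 3.830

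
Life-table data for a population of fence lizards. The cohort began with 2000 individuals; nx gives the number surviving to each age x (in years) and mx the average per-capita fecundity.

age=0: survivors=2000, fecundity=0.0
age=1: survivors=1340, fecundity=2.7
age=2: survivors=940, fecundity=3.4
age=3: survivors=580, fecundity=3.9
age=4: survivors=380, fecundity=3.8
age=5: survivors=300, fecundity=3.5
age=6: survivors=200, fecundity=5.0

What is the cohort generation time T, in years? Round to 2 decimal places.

2.69

lx = nx/n0 = nx/2000: 1, 0.67, 0.47, 0.29, 0.19, 0.15, 0.1
lx·mx: 0, 1.809, 1.598, 1.131, 0.722, 0.525, 0.5 → R0 = 6.285
x·lx·mx: 0, 1.809, 3.196, 3.393, 2.888, 2.625, 3 → Σ = 16.911
T = 16.911 / 6.285 = 2.690692… → 2.69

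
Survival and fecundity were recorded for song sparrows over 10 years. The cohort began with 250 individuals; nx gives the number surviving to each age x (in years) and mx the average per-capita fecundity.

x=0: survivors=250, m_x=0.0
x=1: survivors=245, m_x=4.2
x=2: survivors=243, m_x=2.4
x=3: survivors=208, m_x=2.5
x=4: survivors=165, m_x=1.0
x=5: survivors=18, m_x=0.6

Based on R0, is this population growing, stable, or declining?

lx = nx/n0 = nx/250: 1, 0.98, 0.972, 0.832, 0.66, 0.072
R0 = Σ lx·mx = 0 + 4.116 + 2.3328 + 2.08 + 0.66 + 0.0432 = 9.232
R0 > 1, so the population is growing.

growing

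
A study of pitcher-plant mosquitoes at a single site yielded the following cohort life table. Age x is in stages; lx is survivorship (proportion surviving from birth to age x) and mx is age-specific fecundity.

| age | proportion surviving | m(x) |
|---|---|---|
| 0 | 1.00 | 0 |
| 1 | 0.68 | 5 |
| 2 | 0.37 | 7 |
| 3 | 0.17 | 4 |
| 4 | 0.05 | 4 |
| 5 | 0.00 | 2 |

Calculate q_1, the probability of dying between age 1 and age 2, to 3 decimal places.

q_1 = (l_1 − l_2) / l_1 = (0.68 − 0.37) / 0.68
     = 0.31 / 0.68 = 0.455882… → 0.456

0.456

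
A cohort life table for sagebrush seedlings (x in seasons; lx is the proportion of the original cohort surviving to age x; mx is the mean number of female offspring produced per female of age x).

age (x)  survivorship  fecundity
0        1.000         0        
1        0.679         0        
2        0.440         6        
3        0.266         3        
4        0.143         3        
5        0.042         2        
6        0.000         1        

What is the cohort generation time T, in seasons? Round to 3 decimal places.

lx·mx: 0, 0, 2.64, 0.798, 0.429, 0.084, 0 → R0 = 3.951
x·lx·mx: 0, 0, 5.28, 2.394, 1.716, 0.42, 0 → Σ = 9.81
T = 9.81 / 3.951 = 2.482916… → 2.483

2.483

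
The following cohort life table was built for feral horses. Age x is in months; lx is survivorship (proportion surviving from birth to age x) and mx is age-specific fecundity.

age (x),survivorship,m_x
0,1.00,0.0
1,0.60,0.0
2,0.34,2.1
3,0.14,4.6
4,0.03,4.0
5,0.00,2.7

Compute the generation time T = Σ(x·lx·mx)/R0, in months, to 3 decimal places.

2.598

lx·mx: 0, 0, 0.714, 0.644, 0.12, 0 → R0 = 1.478
x·lx·mx: 0, 0, 1.428, 1.932, 0.48, 0 → Σ = 3.84
T = 3.84 / 1.478 = 2.598106… → 2.598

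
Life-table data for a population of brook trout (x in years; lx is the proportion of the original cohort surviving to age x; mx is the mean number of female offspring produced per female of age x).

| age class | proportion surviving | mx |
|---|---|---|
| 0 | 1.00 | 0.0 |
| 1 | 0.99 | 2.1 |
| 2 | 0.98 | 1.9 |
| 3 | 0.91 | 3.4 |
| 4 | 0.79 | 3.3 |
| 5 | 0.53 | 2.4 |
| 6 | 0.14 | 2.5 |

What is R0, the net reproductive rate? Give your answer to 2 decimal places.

lx·mx by age: 0, 2.079, 1.862, 3.094, 2.607, 1.272, 0.35
R0 = Σ lx·mx = 11.264 → 11.26

11.26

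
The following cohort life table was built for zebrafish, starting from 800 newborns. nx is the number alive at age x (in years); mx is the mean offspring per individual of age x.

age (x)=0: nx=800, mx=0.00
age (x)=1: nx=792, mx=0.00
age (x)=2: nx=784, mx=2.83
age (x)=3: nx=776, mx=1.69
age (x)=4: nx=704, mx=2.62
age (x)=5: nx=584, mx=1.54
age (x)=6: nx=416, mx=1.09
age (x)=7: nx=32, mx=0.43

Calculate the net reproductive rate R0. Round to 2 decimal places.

8.43

lx = nx/n0 = nx/800: 1, 0.99, 0.98, 0.97, 0.88, 0.73, 0.52, 0.04
lx·mx by age: 0, 0, 2.7734, 1.6393, 2.3056, 1.1242, 0.5668, 0.0172
R0 = Σ lx·mx = 8.4265 → 8.43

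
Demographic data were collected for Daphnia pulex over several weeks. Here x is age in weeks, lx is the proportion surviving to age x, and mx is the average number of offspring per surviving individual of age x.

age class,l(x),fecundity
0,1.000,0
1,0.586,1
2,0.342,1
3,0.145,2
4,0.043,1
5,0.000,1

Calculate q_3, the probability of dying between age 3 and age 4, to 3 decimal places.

0.703

q_3 = (l_3 − l_4) / l_3 = (0.145 − 0.043) / 0.145
     = 0.102 / 0.145 = 0.703448… → 0.703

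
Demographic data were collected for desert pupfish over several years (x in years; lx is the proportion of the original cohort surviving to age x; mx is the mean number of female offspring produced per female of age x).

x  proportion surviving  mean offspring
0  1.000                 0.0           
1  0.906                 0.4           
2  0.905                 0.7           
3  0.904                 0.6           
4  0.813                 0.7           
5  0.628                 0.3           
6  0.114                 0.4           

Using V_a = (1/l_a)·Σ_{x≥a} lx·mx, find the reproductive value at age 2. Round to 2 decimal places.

2.19

lx·mx for x ≥ 2: 0.6335, 0.5424, 0.5691, 0.1884, 0.0456 → sum = 1.979
V_2 = 1.979 / l_2 = 1.979 / 0.905 = 2.18674… → 2.19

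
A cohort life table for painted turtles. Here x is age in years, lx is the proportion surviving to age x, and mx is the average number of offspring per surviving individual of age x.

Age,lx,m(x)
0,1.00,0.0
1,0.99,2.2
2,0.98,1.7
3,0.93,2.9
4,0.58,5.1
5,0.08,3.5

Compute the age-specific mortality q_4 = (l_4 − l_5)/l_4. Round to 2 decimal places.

q_4 = (l_4 − l_5) / l_4 = (0.58 − 0.08) / 0.58
     = 0.5 / 0.58 = 0.862069… → 0.86

0.86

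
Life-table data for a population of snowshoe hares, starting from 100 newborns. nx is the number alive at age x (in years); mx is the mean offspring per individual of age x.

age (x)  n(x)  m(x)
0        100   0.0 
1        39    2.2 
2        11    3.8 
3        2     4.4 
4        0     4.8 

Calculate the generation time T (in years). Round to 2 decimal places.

lx = nx/n0 = nx/100: 1, 0.39, 0.11, 0.02, 0
lx·mx: 0, 0.858, 0.418, 0.088, 0 → R0 = 1.364
x·lx·mx: 0, 0.858, 0.836, 0.264, 0 → Σ = 1.958
T = 1.958 / 1.364 = 1.435484… → 1.44

1.44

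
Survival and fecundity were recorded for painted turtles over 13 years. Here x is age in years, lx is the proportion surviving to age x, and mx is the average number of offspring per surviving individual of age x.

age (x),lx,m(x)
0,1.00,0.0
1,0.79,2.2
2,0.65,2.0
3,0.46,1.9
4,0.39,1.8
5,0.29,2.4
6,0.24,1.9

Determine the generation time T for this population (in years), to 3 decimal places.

2.772

lx·mx: 0, 1.738, 1.3, 0.874, 0.702, 0.696, 0.456 → R0 = 5.766
x·lx·mx: 0, 1.738, 2.6, 2.622, 2.808, 3.48, 2.736 → Σ = 15.984
T = 15.984 / 5.766 = 2.772112… → 2.772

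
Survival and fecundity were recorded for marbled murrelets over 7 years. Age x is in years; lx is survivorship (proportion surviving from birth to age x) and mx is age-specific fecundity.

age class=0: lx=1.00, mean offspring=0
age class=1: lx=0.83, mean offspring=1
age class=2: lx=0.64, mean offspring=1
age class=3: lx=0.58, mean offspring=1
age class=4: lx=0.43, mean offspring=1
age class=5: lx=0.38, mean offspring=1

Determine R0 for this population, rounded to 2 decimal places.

2.86

lx·mx by age: 0, 0.83, 0.64, 0.58, 0.43, 0.38
R0 = Σ lx·mx = 2.86 → 2.86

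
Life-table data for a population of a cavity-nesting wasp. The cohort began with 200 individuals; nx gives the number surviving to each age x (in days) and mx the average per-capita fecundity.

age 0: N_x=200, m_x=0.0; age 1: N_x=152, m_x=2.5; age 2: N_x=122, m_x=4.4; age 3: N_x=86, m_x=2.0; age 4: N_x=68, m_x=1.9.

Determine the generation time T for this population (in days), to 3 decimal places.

2.041

lx = nx/n0 = nx/200: 1, 0.76, 0.61, 0.43, 0.34
lx·mx: 0, 1.9, 2.684, 0.86, 0.646 → R0 = 6.09
x·lx·mx: 0, 1.9, 5.368, 2.58, 2.584 → Σ = 12.432
T = 12.432 / 6.09 = 2.041379… → 2.041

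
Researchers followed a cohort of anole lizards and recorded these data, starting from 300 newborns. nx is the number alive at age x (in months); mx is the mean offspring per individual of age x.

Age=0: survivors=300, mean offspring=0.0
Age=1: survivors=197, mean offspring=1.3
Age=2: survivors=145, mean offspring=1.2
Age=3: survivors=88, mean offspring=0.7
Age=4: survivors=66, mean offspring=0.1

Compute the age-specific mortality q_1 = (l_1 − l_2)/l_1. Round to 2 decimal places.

lx = nx/n0 = nx/300: 1, 0.65667…, 0.48333…, 0.29333…, 0.22
q_1 = (l_1 − l_2) / l_1 = (0.656667… − 0.483333…) / 0.656667…
     = 0.173333… / 0.656667… = 0.263959… → 0.26

0.26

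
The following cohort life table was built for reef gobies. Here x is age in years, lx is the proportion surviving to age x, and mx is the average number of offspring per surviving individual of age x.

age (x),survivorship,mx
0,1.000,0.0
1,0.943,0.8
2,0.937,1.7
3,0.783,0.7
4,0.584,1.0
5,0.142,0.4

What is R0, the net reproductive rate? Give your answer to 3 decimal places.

3.536

lx·mx by age: 0, 0.7544, 1.5929, 0.5481, 0.584, 0.0568
R0 = Σ lx·mx = 3.5362 → 3.536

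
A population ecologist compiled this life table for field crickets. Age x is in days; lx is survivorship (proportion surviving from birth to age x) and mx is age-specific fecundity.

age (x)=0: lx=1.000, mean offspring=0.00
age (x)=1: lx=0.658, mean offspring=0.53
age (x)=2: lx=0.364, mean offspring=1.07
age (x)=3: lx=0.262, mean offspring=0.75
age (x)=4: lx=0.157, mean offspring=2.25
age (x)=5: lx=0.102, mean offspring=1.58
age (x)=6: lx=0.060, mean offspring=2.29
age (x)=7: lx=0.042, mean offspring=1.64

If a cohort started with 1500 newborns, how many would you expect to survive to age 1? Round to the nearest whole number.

Expected survivors = N0 · l_1 = 1500 × 0.658 = 987 → 987

987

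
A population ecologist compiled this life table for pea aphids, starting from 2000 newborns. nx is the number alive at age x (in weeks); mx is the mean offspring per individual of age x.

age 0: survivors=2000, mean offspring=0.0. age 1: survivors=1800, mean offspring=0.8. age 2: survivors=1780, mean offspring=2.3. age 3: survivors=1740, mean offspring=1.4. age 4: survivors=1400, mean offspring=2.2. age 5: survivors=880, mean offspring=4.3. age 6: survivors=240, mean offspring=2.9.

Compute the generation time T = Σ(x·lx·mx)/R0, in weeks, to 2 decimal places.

3.37

lx = nx/n0 = nx/2000: 1, 0.9, 0.89, 0.87, 0.7, 0.44, 0.12
lx·mx: 0, 0.72, 2.047, 1.218, 1.54, 1.892, 0.348 → R0 = 7.765
x·lx·mx: 0, 0.72, 4.094, 3.654, 6.16, 9.46, 2.088 → Σ = 26.176
T = 26.176 / 7.765 = 3.371024… → 3.37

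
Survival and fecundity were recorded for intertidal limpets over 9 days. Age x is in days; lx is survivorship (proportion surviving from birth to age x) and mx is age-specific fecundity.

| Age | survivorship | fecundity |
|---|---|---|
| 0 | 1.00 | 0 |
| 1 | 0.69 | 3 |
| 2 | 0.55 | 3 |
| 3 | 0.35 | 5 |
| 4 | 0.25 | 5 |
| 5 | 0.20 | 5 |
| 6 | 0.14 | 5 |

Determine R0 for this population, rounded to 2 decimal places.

lx·mx by age: 0, 2.07, 1.65, 1.75, 1.25, 1, 0.7
R0 = Σ lx·mx = 8.42 → 8.42

8.42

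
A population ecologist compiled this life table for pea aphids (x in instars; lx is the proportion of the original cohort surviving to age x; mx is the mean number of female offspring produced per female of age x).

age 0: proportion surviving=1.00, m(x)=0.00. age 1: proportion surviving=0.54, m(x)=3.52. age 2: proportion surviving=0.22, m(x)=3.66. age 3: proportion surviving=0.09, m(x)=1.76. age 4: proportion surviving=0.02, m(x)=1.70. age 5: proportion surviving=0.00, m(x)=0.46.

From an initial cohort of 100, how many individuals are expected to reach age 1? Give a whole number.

Expected survivors = N0 · l_1 = 100 × 0.54 = 54 → 54

54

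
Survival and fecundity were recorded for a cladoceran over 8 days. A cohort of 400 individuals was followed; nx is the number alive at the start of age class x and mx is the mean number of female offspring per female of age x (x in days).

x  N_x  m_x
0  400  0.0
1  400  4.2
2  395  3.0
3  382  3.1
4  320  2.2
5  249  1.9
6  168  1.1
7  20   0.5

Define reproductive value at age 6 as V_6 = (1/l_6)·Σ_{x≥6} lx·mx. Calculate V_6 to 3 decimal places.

lx = nx/n0 = nx/400: 1, 1, 0.9875, 0.955, 0.8, 0.6225, 0.42, 0.05
lx·mx for x ≥ 6: 0.462, 0.025 → sum = 0.487
V_6 = 0.487 / l_6 = 0.487 / 0.42 = 1.159524… → 1.160

1.160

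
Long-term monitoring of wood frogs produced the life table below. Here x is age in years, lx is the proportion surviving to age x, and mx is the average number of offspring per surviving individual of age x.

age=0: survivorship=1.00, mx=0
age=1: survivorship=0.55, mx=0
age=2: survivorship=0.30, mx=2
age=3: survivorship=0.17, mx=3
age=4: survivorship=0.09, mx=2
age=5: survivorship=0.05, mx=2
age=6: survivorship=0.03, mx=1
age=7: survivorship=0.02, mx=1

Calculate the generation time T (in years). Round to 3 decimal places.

lx·mx: 0, 0, 0.6, 0.51, 0.18, 0.1, 0.03, 0.02 → R0 = 1.44
x·lx·mx: 0, 0, 1.2, 1.53, 0.72, 0.5, 0.18, 0.14 → Σ = 4.27
T = 4.27 / 1.44 = 2.965278… → 2.965

2.965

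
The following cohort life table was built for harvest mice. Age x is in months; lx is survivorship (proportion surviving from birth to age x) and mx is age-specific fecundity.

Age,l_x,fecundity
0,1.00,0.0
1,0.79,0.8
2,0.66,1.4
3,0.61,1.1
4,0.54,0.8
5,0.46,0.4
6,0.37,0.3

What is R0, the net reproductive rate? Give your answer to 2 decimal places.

2.95

lx·mx by age: 0, 0.632, 0.924, 0.671, 0.432, 0.184, 0.111
R0 = Σ lx·mx = 2.954 → 2.95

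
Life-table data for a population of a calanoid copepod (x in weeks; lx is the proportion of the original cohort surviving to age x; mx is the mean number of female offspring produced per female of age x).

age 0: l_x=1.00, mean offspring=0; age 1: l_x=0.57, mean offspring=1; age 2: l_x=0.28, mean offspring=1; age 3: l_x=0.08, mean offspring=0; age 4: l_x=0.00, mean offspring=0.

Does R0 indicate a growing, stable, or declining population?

declining

R0 = Σ lx·mx = 0 + 0.57 + 0.28 + 0 + 0 = 0.85
R0 < 1, so the population is declining.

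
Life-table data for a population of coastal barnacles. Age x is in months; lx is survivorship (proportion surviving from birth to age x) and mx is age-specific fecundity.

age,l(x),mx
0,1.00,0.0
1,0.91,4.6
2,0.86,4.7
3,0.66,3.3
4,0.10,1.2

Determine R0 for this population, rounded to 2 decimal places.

10.53

lx·mx by age: 0, 4.186, 4.042, 2.178, 0.12
R0 = Σ lx·mx = 10.526 → 10.53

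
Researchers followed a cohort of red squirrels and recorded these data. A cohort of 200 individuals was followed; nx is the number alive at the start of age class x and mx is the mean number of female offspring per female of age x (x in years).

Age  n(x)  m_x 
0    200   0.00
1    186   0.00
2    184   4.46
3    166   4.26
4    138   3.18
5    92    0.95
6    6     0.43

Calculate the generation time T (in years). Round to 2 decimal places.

2.90

lx = nx/n0 = nx/200: 1, 0.93, 0.92, 0.83, 0.69, 0.46, 0.03
lx·mx: 0, 0, 4.1032, 3.5358, 2.1942, 0.437, 0.0129 → R0 = 10.2831
x·lx·mx: 0, 0, 8.2064, 10.6074, 8.7768, 2.185, 0.0774 → Σ = 29.853
T = 29.853 / 10.2831 = 2.903113… → 2.90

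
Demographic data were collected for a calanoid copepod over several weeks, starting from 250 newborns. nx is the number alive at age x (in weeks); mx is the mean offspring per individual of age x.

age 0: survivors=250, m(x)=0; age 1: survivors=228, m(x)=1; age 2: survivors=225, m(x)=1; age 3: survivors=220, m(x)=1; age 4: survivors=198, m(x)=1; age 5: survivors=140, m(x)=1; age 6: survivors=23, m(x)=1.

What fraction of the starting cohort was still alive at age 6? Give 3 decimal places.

0.092

l_6 = n_6/n_0 = 23/250 = 0.092 → 0.092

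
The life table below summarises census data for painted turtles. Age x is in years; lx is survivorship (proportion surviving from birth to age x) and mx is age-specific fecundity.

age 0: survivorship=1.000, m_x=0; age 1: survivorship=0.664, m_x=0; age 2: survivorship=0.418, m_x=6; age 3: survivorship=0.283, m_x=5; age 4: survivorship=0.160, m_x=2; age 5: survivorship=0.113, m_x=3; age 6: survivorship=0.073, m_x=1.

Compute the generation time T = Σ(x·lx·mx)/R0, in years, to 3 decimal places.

2.723

lx·mx: 0, 0, 2.508, 1.415, 0.32, 0.339, 0.073 → R0 = 4.655
x·lx·mx: 0, 0, 5.016, 4.245, 1.28, 1.695, 0.438 → Σ = 12.674
T = 12.674 / 4.655 = 2.722664… → 2.723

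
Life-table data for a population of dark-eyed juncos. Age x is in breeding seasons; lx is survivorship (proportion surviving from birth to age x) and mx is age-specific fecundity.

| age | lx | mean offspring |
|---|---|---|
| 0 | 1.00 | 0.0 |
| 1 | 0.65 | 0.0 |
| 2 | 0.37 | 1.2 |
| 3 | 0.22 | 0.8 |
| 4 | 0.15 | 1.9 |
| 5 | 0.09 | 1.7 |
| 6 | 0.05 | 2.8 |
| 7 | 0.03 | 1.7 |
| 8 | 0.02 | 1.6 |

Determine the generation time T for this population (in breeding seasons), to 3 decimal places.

lx·mx: 0, 0, 0.444, 0.176, 0.285, 0.153, 0.14, 0.051, 0.032 → R0 = 1.281
x·lx·mx: 0, 0, 0.888, 0.528, 1.14, 0.765, 0.84, 0.357, 0.256 → Σ = 4.774
T = 4.774 / 1.281 = 3.726776… → 3.727

3.727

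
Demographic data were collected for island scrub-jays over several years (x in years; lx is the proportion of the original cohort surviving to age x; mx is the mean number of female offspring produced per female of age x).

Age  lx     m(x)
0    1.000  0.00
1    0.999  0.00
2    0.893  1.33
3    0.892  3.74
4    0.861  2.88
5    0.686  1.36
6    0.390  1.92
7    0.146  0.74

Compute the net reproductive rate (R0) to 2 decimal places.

8.79

lx·mx by age: 0, 0, 1.18769, 3.33608, 2.47968, 0.93296, 0.7488, 0.10804
R0 = Σ lx·mx = 8.79325 → 8.79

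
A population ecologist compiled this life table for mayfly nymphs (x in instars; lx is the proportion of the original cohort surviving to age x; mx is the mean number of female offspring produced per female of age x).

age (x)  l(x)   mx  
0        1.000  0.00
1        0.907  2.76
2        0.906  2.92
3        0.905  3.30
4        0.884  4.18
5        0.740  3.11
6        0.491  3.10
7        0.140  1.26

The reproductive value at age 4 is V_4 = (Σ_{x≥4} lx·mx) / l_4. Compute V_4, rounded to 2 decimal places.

8.70

lx·mx for x ≥ 4: 3.69512, 2.3014, 1.5221, 0.1764 → sum = 7.69502
V_4 = 7.69502 / l_4 = 7.69502 / 0.884 = 8.704774… → 8.70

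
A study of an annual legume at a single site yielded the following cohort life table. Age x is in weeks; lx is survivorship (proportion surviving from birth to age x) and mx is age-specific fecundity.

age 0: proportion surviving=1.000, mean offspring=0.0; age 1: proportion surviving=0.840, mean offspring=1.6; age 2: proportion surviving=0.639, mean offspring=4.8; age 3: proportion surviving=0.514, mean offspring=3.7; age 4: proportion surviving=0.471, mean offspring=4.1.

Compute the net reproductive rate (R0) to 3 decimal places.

lx·mx by age: 0, 1.344, 3.0672, 1.9018, 1.9311
R0 = Σ lx·mx = 8.2441 → 8.244

8.244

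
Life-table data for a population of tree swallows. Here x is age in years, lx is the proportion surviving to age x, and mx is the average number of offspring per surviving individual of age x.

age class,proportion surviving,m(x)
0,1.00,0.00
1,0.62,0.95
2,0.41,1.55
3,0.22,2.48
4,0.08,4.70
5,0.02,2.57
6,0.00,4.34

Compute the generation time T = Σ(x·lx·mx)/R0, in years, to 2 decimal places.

lx·mx: 0, 0.589, 0.6355, 0.5456, 0.376, 0.0514, 0 → R0 = 2.1975
x·lx·mx: 0, 0.589, 1.271, 1.6368, 1.504, 0.257, 0 → Σ = 5.2578
T = 5.2578 / 2.1975 = 2.392628… → 2.39

2.39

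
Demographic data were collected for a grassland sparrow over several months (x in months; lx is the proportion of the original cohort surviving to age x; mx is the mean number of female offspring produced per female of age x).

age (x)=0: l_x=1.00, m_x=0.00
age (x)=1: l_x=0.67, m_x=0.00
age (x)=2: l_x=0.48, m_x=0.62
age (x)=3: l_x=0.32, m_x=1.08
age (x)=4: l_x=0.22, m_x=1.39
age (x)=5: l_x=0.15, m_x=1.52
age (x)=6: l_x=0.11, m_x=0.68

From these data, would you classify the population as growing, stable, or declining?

growing

R0 = Σ lx·mx = 0 + 0 + 0.2976 + 0.3456 + 0.3058 + 0.228 + 0.0748 = 1.2518
R0 > 1, so the population is growing.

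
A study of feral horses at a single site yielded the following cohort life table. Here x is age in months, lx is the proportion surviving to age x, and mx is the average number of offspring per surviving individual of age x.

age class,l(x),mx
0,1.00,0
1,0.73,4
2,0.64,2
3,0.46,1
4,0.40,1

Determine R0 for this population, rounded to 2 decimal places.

lx·mx by age: 0, 2.92, 1.28, 0.46, 0.4
R0 = Σ lx·mx = 5.06 → 5.06

5.06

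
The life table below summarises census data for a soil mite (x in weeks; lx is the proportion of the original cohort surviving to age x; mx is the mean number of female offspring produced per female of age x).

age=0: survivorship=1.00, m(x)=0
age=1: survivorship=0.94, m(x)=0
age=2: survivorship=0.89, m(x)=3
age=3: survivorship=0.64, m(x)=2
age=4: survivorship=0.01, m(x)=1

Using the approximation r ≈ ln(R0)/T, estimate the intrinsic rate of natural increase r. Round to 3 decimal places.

R0 = Σ lx·mx = 0 + 0 + 2.67 + 1.28 + 0.01 = 3.96
Σ x·lx·mx = 9.22; T = 9.22/3.96 = 2.32828…
r ≈ ln(R0)/T = ln(3.96)/2.32828… = 0.5911… → 0.591

0.591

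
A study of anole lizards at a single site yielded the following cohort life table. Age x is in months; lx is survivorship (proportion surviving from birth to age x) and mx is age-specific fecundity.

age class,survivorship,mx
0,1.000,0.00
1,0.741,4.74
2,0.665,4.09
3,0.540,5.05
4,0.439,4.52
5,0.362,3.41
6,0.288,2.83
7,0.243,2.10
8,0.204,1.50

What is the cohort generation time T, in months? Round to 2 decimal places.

lx·mx: 0, 3.51234, 2.71985, 2.727, 1.98428, 1.23442, 0.81504, 0.5103, 0.306 → R0 = 13.80923
x·lx·mx: 0, 3.51234, 5.4397, 8.181, 7.93712, 6.1721, 4.89024, 3.5721, 2.448 → Σ = 42.1526
T = 42.1526 / 13.80923 = 3.052495… → 3.05

3.05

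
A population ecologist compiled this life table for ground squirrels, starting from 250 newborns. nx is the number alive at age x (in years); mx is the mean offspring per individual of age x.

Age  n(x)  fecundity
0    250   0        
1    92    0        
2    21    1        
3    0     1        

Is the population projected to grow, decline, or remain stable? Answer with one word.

declining

lx = nx/n0 = nx/250: 1, 0.368, 0.084, 0
R0 = Σ lx·mx = 0 + 0 + 0.084 + 0 = 0.084
R0 < 1, so the population is declining.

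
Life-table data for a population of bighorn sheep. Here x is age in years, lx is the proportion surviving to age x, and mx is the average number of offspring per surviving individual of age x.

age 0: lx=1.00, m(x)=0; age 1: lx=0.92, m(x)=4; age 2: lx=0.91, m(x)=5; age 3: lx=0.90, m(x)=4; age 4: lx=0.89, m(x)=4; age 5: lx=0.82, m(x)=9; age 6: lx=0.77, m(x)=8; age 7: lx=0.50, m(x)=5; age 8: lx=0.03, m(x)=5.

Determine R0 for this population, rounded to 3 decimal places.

lx·mx by age: 0, 3.68, 4.55, 3.6, 3.56, 7.38, 6.16, 2.5, 0.15
R0 = Σ lx·mx = 31.58 → 31.580

31.580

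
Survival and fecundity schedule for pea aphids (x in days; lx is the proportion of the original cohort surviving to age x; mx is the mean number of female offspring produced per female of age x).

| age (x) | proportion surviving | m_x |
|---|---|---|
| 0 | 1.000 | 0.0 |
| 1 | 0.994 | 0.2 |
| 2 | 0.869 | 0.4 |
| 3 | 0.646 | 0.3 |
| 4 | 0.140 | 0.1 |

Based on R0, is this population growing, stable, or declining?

R0 = Σ lx·mx = 0 + 0.1988 + 0.3476 + 0.1938 + 0.014 = 0.7542
R0 < 1, so the population is declining.

declining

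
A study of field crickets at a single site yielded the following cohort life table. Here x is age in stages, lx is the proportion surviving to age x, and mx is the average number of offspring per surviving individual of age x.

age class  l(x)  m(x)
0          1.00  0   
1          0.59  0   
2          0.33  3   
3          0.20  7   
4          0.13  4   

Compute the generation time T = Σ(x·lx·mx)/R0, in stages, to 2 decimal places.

2.84

lx·mx: 0, 0, 0.99, 1.4, 0.52 → R0 = 2.91
x·lx·mx: 0, 0, 1.98, 4.2, 2.08 → Σ = 8.26
T = 8.26 / 2.91 = 2.838488… → 2.84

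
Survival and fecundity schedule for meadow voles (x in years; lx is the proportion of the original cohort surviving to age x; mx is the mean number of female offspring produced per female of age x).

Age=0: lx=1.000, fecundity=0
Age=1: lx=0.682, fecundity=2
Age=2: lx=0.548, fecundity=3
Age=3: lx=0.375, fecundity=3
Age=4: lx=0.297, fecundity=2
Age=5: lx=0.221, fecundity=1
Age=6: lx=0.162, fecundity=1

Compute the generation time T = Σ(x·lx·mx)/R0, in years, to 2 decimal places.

lx·mx: 0, 1.364, 1.644, 1.125, 0.594, 0.221, 0.162 → R0 = 5.11
x·lx·mx: 0, 1.364, 3.288, 3.375, 2.376, 1.105, 0.972 → Σ = 12.48
T = 12.48 / 5.11 = 2.44227… → 2.44

2.44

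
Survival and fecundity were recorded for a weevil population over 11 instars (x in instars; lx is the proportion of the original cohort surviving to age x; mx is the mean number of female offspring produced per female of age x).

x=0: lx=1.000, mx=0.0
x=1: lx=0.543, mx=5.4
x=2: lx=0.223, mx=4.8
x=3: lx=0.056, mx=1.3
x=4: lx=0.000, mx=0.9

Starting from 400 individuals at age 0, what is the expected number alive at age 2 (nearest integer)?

89

Expected survivors = N0 · l_2 = 400 × 0.223 = 89.2 → 89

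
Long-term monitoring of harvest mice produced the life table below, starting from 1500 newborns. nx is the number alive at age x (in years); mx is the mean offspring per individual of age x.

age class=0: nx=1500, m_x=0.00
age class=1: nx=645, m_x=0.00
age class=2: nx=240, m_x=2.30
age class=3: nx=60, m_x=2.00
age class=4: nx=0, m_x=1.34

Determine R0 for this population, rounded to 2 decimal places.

0.45

lx = nx/n0 = nx/1500: 1, 0.43, 0.16, 0.04, 0
lx·mx by age: 0, 0, 0.368, 0.08, 0
R0 = Σ lx·mx = 0.448 → 0.45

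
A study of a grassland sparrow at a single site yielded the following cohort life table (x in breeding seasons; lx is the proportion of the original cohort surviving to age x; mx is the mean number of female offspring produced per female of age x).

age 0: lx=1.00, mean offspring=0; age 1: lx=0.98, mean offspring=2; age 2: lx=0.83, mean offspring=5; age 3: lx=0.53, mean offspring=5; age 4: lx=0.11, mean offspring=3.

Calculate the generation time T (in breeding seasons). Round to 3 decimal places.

2.149

lx·mx: 0, 1.96, 4.15, 2.65, 0.33 → R0 = 9.09
x·lx·mx: 0, 1.96, 8.3, 7.95, 1.32 → Σ = 19.53
T = 19.53 / 9.09 = 2.148515… → 2.149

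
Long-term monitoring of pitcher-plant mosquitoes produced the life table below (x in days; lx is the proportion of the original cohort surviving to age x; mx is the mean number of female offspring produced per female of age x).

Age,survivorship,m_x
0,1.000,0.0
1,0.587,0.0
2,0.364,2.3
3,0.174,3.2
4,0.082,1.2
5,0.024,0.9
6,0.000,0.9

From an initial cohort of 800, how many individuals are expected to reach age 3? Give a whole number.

139

Expected survivors = N0 · l_3 = 800 × 0.174 = 139.2 → 139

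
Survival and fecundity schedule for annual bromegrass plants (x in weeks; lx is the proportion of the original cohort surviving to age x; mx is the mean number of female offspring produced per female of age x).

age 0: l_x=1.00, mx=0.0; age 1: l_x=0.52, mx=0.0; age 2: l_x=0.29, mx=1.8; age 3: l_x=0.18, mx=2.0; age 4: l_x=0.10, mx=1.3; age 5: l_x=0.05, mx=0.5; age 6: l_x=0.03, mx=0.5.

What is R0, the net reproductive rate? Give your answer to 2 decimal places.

1.05

lx·mx by age: 0, 0, 0.522, 0.36, 0.13, 0.025, 0.015
R0 = Σ lx·mx = 1.052 → 1.05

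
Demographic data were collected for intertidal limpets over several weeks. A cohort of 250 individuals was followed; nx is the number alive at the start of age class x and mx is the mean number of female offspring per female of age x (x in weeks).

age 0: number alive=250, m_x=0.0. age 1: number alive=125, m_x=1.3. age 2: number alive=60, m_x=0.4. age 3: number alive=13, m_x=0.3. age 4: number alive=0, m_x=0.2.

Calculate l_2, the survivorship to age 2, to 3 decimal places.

0.240

l_2 = n_2/n_0 = 60/250 = 0.24 → 0.240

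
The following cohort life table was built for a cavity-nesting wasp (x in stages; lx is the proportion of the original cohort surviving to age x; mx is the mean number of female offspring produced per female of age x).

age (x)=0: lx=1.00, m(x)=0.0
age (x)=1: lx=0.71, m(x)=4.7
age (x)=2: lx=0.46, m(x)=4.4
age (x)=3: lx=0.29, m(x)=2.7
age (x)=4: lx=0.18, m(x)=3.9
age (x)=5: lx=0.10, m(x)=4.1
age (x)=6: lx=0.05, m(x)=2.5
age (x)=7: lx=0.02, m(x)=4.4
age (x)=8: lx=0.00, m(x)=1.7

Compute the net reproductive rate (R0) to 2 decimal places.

lx·mx by age: 0, 3.337, 2.024, 0.783, 0.702, 0.41, 0.125, 0.088, 0
R0 = Σ lx·mx = 7.469 → 7.47

7.47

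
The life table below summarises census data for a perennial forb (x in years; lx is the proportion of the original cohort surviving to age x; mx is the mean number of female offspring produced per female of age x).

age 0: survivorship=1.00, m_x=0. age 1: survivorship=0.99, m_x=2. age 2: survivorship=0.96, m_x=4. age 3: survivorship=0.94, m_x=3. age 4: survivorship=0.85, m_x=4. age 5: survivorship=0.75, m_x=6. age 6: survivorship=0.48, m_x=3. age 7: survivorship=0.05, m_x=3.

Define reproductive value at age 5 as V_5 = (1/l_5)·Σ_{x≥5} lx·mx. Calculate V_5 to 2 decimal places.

8.12

lx·mx for x ≥ 5: 4.5, 1.44, 0.15 → sum = 6.09
V_5 = 6.09 / l_5 = 6.09 / 0.75 = 8.12 → 8.12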